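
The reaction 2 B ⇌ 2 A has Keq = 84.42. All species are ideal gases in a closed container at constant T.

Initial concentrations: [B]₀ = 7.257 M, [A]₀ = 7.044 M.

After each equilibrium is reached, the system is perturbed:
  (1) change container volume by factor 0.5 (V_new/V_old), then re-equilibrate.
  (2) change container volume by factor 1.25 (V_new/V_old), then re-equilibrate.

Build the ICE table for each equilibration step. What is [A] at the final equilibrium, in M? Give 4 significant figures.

[A]_eq = 20.64 M

Q₀ = 0.9422 vs Keq = 84.42 ⇒ Q<K, forward
Step 1:
                  B         A
  init        7.257     7.044
  Δ          -5.853     5.853
  eq          1.404      12.9
  solve Keq expr → x = 2.927; check Q = 84.42
Then change container volume by factor 0.5 (V_new/V_old).
Step 2:
                  B         A
  init        2.807     25.79
  Δ               0         0
  eq          2.807     25.79
  solve Keq expr → x = 0; check Q = 84.42
Then change container volume by factor 1.25 (V_new/V_old).
Step 3:
                  B         A
  init        2.246     20.64
  Δ               0         0
  eq          2.246     20.64
  solve Keq expr → x = 0; check Q = 84.42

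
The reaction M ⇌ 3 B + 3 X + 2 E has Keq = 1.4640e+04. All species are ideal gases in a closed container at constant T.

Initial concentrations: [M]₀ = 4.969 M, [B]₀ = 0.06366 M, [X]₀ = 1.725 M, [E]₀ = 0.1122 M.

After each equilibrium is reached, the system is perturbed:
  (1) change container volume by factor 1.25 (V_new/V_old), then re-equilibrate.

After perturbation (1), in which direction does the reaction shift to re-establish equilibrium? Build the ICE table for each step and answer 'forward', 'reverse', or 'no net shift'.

Q₀ = 3.3549e-06 vs Keq = 1.4640e+04 ⇒ Q<K, forward
Step 1:
                   M          B          X          E
  Initial      4.969    0.06366      1.725     0.1122
  Change      -1.227      3.682      3.682      2.455
  Equil        3.742      3.746      5.407      2.567
  solve Keq expr → x = 1.227; check Q = 1.4640e+04
Then change container volume by factor 1.25 (V_new/V_old).
Step 2:
                   M          B          X          E
  Initial      2.993      2.997      4.326      2.054
  Change      -0.232     0.6959     0.6959      0.464
  Equil        2.761      3.693      5.022      2.518
  solve Keq expr → x = 0.232; check Q = 1.4640e+04

Direction: forward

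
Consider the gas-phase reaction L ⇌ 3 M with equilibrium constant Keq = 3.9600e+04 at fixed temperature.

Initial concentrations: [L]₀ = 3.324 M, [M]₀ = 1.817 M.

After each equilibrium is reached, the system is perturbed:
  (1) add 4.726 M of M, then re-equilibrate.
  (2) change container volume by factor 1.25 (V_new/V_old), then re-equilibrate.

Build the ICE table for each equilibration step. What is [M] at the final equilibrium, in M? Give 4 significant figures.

[M]_eq = 13.04 M

Q₀ = 1.805 vs Keq = 3.9600e+04 ⇒ Q<K, forward
Step 1:
                  L         M
  Initial     3.324     1.817
  Change     -3.284     9.852
  Equil     0.04012     11.67
  solve Keq expr → x = 3.284; check Q = 3.9600e+04
Then add 4.726 M of M.
Step 2:
                  L         M
  Initial   0.04012     16.39
  Change    0.06711   -0.2013
  Equil      0.1072     16.19
  solve Keq expr → x = -0.06711; check Q = 3.9600e+04
Then change container volume by factor 1.25 (V_new/V_old).
Step 3:
                  L         M
  Initial   0.08578     12.95
  Change   -0.02974   0.08922
  Equil     0.05604     13.04
  solve Keq expr → x = 0.02974; check Q = 3.9600e+04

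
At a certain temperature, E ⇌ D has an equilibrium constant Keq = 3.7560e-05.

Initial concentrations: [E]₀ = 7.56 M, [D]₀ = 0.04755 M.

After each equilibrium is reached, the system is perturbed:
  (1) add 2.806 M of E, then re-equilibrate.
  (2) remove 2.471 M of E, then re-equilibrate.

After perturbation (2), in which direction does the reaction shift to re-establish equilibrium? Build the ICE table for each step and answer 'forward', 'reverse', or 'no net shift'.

Q₀ = 0.00629 vs Keq = 3.7560e-05 ⇒ Q>K, reverse
Step 1:
                   E          D
  Initial       7.56    0.04755
  Change     0.04726   -0.04726
  Equil        7.607 2.8573e-04
  solve Keq expr → x = -0.04726; check Q = 3.7560e-05
Then add 2.806 M of E.
Step 2:
                   E          D
  Initial      10.41 2.8573e-04
  Change  -1.0539e-04 1.0539e-04
  Equil        10.41 3.9112e-04
  solve Keq expr → x = 1.0539e-04; check Q = 3.7560e-05
Then remove 2.471 M of E.
Step 3:
                   E          D
  Initial      7.942 3.9112e-04
  Change  9.2807e-05 -9.2807e-05
  Equil        7.942 2.9831e-04
  solve Keq expr → x = -9.2807e-05; check Q = 3.7560e-05

Direction: reverse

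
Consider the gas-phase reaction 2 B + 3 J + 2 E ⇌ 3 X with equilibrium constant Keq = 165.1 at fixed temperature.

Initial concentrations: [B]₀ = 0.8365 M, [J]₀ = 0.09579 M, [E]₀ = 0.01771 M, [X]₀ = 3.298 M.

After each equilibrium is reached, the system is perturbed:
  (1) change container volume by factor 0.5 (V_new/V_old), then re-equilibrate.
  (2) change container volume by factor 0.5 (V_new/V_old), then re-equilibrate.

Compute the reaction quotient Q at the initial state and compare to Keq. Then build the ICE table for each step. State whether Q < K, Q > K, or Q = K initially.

Q₀ = 1.8596e+08; Q > K (proceeds reverse)

Q₀ = 1.8596e+08 vs Keq = 165.1 ⇒ Q>K, reverse
Step 1:
                    B           J           E           X
  init         0.8365     0.09579     0.01771       3.298
  Δ            0.4196      0.6294      0.4196     -0.6294
  eq            1.256      0.7252      0.4373       2.669
  solve Keq expr → x = -0.2098; check Q = 165.1
Then change container volume by factor 0.5 (V_new/V_old).
Step 2:
                    B           J           E           X
  init          2.512        1.45      0.8747       5.337
  Δ           -0.3325     -0.4987     -0.3325      0.4987
  eq             2.18      0.9517      0.5422       5.836
  solve Keq expr → x = 0.1662; check Q = 165.1
Then change container volume by factor 0.5 (V_new/V_old).
Step 3:
                    B           J           E           X
  init          4.359       1.903       1.084       11.67
  Δ             -0.45      -0.675       -0.45       0.675
  eq            3.909       1.228      0.6343       12.35
  solve Keq expr → x = 0.225; check Q = 165.1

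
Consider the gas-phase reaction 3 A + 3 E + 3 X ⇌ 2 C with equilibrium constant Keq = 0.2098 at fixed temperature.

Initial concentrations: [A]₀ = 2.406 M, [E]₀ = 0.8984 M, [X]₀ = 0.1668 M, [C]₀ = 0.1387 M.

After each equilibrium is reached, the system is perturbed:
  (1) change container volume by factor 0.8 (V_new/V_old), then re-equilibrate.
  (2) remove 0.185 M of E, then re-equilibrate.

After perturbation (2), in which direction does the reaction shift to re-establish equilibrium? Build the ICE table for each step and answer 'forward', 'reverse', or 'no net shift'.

Q₀ = 0.4105 vs Keq = 0.2098 ⇒ Q>K, reverse
Step 1:
                    A           E           X           C
  init          2.406      0.8984      0.1668      0.1387
  Δ           0.02123     0.02123     0.02123    -0.01415
  eq            2.427      0.9196       0.188      0.1245
  solve Keq expr → x = -0.007077; check Q = 0.2098
Then change container volume by factor 0.8 (V_new/V_old).
Step 2:
                    A           E           X           C
  init          3.034        1.15       0.235      0.1557
  Δ          -0.05999    -0.05999    -0.05999     0.03999
  eq            2.974        1.09       0.175      0.1957
  solve Keq expr → x = 0.02; check Q = 0.2098
Then remove 0.185 M of E.
Step 3:
                    A           E           X           C
  init          2.974      0.9045       0.175      0.1957
  Δ           0.02025     0.02025     0.02025     -0.0135
  eq            2.994      0.9248      0.1953      0.1822
  solve Keq expr → x = -0.006751; check Q = 0.2098

Direction: reverse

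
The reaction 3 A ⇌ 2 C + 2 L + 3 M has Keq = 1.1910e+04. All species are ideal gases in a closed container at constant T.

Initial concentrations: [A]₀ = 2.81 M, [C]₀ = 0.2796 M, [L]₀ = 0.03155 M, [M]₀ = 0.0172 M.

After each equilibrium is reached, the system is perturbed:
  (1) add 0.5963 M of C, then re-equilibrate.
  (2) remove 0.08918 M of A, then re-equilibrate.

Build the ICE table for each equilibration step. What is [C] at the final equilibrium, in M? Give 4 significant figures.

Q₀ = 1.7846e-11 vs Keq = 1.1910e+04 ⇒ Q<K, forward
Step 1:
                   A          C          L          M
  Initial       2.81     0.2796    0.03155     0.0172
  Change      -2.554      1.702      1.702      2.554
  Equil       0.2564      1.982      1.734      2.571
  solve Keq expr → x = 0.8512; check Q = 1.1910e+04
Then add 0.5963 M of C.
Step 2:
                   A          C          L          M
  Initial     0.2564      2.578      1.734      2.571
  Change     0.03939   -0.02626   -0.02626   -0.03939
  Equil       0.2958      2.552      1.708      2.531
  solve Keq expr → x = -0.01313; check Q = 1.1910e+04
Then remove 0.08918 M of A.
Step 3:
                   A          C          L          M
  Initial     0.2066      2.552      1.708      2.531
  Change     0.07185    -0.0479    -0.0479   -0.07185
  Equil       0.2784      2.504       1.66       2.46
  solve Keq expr → x = -0.02395; check Q = 1.1910e+04

[C]_eq = 2.504 M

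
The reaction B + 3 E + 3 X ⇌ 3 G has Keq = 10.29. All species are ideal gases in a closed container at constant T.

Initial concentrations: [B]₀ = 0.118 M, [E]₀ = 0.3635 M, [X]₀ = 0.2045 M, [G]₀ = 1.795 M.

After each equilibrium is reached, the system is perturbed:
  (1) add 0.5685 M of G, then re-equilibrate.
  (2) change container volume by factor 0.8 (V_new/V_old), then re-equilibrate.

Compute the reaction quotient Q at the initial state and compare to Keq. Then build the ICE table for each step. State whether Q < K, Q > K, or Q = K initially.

Q₀ = 1.1932e+05; Q > K (proceeds reverse)

Q₀ = 1.1932e+05 vs Keq = 10.29 ⇒ Q>K, reverse
Step 1:
                   B          E          X          G
  Initial      0.118     0.3635     0.2045      1.795
  Change      0.2036     0.6109     0.6109    -0.6109
  Equil       0.3216     0.9744     0.8154      1.184
  solve Keq expr → x = -0.2036; check Q = 10.29
Then add 0.5685 M of G.
Step 2:
                   B          E          X          G
  Initial     0.3216     0.9744     0.8154      1.753
  Change     0.04331     0.1299     0.1299    -0.1299
  Equil       0.3649      1.104     0.9453      1.623
  solve Keq expr → x = -0.04331; check Q = 10.29
Then change container volume by factor 0.8 (V_new/V_old).
Step 3:
                   B          E          X          G
  Initial     0.4562       1.38      1.182      2.028
  Change    -0.04154    -0.1246    -0.1246     0.1246
  Equil       0.4146      1.256      1.057      2.153
  solve Keq expr → x = 0.04154; check Q = 10.29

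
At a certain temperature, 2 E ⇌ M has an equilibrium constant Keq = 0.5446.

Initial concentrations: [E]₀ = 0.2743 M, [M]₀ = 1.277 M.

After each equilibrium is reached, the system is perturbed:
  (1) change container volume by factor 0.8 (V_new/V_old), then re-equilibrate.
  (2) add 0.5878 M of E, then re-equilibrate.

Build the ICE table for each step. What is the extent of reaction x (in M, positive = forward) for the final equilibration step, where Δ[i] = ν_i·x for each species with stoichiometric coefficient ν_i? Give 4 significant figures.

Q₀ = 16.97 vs Keq = 0.5446 ⇒ Q>K, reverse
Step 1:
                  E         M
  Initial    0.2743     1.277
  Change     0.9422   -0.4711
  Equil       1.216    0.8059
  solve Keq expr → x = -0.4711; check Q = 0.5446
Then change container volume by factor 0.8 (V_new/V_old).
Step 2:
                  E         M
  Initial     1.521     1.007
  Change    -0.1205   0.06023
  Equil         1.4     1.068
  solve Keq expr → x = 0.06023; check Q = 0.5446
Then add 0.5878 M of E.
Step 3:
                  E         M
  Initial     1.988     1.068
  Change    -0.4479     0.224
  Equil        1.54     1.292
  solve Keq expr → x = 0.224; check Q = 0.5446

x = 0.224 M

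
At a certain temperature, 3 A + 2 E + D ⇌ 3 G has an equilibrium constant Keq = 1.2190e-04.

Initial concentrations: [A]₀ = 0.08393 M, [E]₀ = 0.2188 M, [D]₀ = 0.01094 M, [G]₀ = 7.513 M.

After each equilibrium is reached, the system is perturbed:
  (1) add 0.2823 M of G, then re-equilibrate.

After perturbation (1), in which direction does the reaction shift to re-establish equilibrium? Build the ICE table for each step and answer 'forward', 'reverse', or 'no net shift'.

Direction: reverse

Q₀ = 1.3695e+09 vs Keq = 1.2190e-04 ⇒ Q>K, reverse
Step 1:
                   A          E          D          G
  Initial    0.08393     0.2188    0.01094      7.513
  Change       6.389      4.259       2.13     -6.389
  Equil        6.473      4.478      2.141      1.124
  solve Keq expr → x = -2.13; check Q = 1.2190e-04
Then add 0.2823 M of G.
Step 2:
                   A          E          D          G
  Initial      6.473      4.478      2.141      1.406
  Change      0.2093     0.1395    0.06976    -0.2093
  Equil        6.682      4.618       2.21      1.197
  solve Keq expr → x = -0.06976; check Q = 1.2190e-04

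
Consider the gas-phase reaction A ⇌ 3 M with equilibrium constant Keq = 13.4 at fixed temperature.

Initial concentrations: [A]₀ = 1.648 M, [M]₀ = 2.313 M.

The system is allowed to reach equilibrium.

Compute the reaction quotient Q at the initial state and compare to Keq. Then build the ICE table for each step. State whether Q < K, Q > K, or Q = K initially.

Q₀ = 7.509; Q < K (proceeds forward)

Q₀ = 7.509 vs Keq = 13.4 ⇒ Q<K, forward
Step 1:
                    A           M
  init          1.648       2.313
  Δ           -0.1374      0.4123
  eq            1.511       2.725
  solve Keq expr → x = 0.1374; check Q = 13.4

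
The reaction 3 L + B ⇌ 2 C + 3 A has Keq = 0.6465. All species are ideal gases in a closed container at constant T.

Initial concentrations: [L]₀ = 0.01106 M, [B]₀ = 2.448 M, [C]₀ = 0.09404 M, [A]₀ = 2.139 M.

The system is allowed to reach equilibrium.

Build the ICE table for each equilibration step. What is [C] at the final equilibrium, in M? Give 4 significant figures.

[C]_eq = 0.01907 M

Q₀ = 2.6132e+04 vs Keq = 0.6465 ⇒ Q>K, reverse
Step 1:
                   L          B          C          A
  Initial    0.01106      2.448    0.09404      2.139
  Change      0.1125    0.03748   -0.07497    -0.1125
  Equil       0.1235      2.485    0.01907      2.027
  solve Keq expr → x = -0.03748; check Q = 0.6465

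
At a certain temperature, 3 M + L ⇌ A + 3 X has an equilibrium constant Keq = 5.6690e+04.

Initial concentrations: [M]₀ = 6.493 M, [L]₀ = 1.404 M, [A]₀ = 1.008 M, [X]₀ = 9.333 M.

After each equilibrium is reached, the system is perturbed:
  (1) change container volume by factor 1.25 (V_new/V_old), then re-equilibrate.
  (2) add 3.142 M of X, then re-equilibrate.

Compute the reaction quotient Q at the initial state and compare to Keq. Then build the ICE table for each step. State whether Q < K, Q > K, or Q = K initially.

Q₀ = 2.132 vs Keq = 5.6690e+04 ⇒ Q<K, forward
Step 1:
                  M         L         A         X
  init        6.493     1.404     1.008     9.333
  Δ          -4.186    -1.395     1.395     4.186
  eq          2.307  0.008537     2.403     13.52
  solve Keq expr → x = 1.395; check Q = 5.6690e+04
Then change container volume by factor 1.25 (V_new/V_old).
Step 2:
                  M         L         A         X
  init        1.845  0.006829     1.923     10.82
  Δ               0         0         0         0
  eq          1.845  0.006829     1.923     10.82
  solve Keq expr → x = 0; check Q = 5.6690e+04
Then add 3.142 M of X.
Step 3:
                  M         L         A         X
  init        1.845  0.006829     1.923     13.96
  Δ         0.02167  0.007224 -0.007224  -0.02167
  eq          1.867   0.01405     1.916     13.94
  solve Keq expr → x = -0.007224; check Q = 5.6690e+04

Q₀ = 2.132; Q < K (proceeds forward)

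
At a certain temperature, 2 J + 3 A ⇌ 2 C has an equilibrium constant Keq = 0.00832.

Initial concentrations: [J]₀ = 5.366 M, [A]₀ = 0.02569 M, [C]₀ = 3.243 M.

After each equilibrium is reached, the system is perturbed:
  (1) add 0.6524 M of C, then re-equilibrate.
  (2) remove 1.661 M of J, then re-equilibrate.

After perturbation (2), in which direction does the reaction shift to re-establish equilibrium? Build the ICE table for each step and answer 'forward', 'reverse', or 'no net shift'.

Q₀ = 2.1543e+04 vs Keq = 0.00832 ⇒ Q>K, reverse
Step 1:
                   J          A          C
  Initial      5.366    0.02569      3.243
  Change       1.379      2.068     -1.379
  Equil        6.745      2.094      1.864
  solve Keq expr → x = -0.6894; check Q = 0.00832
Then add 0.6524 M of C.
Step 2:
                   J          A          C
  Initial      6.745      2.094      2.517
  Change      0.1916     0.2874    -0.1916
  Equil        6.936      2.381      2.325
  solve Keq expr → x = -0.09579; check Q = 0.00832
Then remove 1.661 M of J.
Step 3:
                   J          A          C
  Initial      5.275      2.381      2.325
  Change       0.179     0.2685     -0.179
  Equil        5.454       2.65      2.146
  solve Keq expr → x = -0.0895; check Q = 0.00832

Direction: reverse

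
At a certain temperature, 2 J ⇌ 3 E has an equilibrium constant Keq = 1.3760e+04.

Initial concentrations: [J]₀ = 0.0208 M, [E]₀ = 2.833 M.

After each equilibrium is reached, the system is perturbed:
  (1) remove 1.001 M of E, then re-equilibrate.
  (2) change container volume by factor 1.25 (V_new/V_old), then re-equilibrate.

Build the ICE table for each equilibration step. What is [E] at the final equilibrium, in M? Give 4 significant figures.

Q₀ = 5.2555e+04 vs Keq = 1.3760e+04 ⇒ Q>K, reverse
Step 1:
                   J          E
  init        0.0208      2.833
  Δ          0.01923   -0.02885
  eq         0.04003      2.804
  solve Keq expr → x = -0.009615; check Q = 1.3760e+04
Then remove 1.001 M of E.
Step 2:
                   J          E
  init       0.04003      1.803
  Δ          -0.0189    0.02835
  eq         0.02113      1.832
  solve Keq expr → x = 0.00945; check Q = 1.3760e+04
Then change container volume by factor 1.25 (V_new/V_old).
Step 3:
                   J          E
  init        0.0169      1.465
  Δ        -0.001744   0.002616
  eq         0.01516      1.468
  solve Keq expr → x = 8.7205e-04; check Q = 1.3760e+04

[E]_eq = 1.468 M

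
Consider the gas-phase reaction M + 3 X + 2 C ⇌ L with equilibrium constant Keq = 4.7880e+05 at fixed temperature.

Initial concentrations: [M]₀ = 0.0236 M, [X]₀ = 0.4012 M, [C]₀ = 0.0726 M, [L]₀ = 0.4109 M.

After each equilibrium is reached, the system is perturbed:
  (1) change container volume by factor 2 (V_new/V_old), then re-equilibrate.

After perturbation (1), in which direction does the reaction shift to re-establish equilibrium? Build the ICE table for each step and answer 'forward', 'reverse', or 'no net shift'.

Direction: reverse

Q₀ = 5.1153e+04 vs Keq = 4.7880e+05 ⇒ Q<K, forward
Step 1:
                    M           X           C           L
  I            0.0236      0.4012      0.0726      0.4109
  C          -0.01399    -0.04196    -0.02798     0.01399
  E          0.009612      0.3592     0.04462      0.4249
  solve Keq expr → x = 0.01399; check Q = 4.7880e+05
Then change container volume by factor 2 (V_new/V_old).
Step 2:
                    M           X           C           L
  I          0.004806      0.1796     0.02231      0.2124
  C           0.01278     0.03833     0.02555    -0.01278
  E           0.01758      0.2179     0.04786      0.1997
  solve Keq expr → x = -0.01278; check Q = 4.7880e+05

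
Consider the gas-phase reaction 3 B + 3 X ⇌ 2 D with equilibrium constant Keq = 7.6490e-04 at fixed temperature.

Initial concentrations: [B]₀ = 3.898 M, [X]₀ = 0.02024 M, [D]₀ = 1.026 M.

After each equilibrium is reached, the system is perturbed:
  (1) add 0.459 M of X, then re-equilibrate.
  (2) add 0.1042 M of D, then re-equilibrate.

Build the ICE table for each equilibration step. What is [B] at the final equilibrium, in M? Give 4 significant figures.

Q₀ = 2144 vs Keq = 7.6490e-04 ⇒ Q>K, reverse
Step 1:
                  B         X         D
  I           3.898   0.02024     1.026
  C           1.041     1.041   -0.6941
  E           4.939     1.061    0.3319
  solve Keq expr → x = -0.347; check Q = 7.6490e-04
Then add 0.459 M of X.
Step 2:
                  B         X         D
  I           4.939      1.52    0.3319
  C         -0.1751   -0.1751    0.1168
  E           4.764     1.345    0.4487
  solve Keq expr → x = 0.05838; check Q = 7.6490e-04
Then add 0.1042 M of D.
Step 3:
                  B         X         D
  I           4.764     1.345    0.5529
  C         0.07843   0.07843  -0.05228
  E           4.842     1.424    0.5006
  solve Keq expr → x = -0.02614; check Q = 7.6490e-04

[B]_eq = 4.842 M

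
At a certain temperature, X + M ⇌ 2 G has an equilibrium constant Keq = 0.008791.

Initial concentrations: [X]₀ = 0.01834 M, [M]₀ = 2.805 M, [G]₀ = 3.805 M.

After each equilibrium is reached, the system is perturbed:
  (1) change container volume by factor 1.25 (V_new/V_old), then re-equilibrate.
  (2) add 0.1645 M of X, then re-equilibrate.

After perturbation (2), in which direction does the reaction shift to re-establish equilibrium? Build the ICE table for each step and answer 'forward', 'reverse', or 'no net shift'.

Q₀ = 281.4 vs Keq = 0.008791 ⇒ Q>K, reverse
Step 1:
                    X           M           G
  init        0.01834       2.805       3.805
  Δ             1.768       1.768      -3.537
  eq            1.787       4.573       0.268
  solve Keq expr → x = -1.768; check Q = 0.008791
Then change container volume by factor 1.25 (V_new/V_old).
Step 2:
                    X           M           G
  init          1.429       3.659      0.2144
  Δ                 0           0           0
  eq            1.429       3.659      0.2144
  solve Keq expr → x = 0; check Q = 0.008791
Then add 0.1645 M of X.
Step 3:
                    X           M           G
  init          1.594       3.659      0.2144
  Δ          -0.00571    -0.00571     0.01142
  eq            1.588       3.653      0.2258
  solve Keq expr → x = 0.00571; check Q = 0.008791

Direction: forward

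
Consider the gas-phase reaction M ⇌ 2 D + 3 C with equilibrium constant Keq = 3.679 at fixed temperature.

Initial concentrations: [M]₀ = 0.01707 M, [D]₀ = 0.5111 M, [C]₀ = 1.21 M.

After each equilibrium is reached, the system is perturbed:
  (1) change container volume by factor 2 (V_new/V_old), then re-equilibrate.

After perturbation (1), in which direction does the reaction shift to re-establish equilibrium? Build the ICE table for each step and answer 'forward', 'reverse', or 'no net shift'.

Q₀ = 27.11 vs Keq = 3.679 ⇒ Q>K, reverse
Step 1:
                  M         D         C
  I         0.01707    0.5111      1.21
  C         0.04395  -0.08789   -0.1318
  E         0.06102    0.4232     1.078
  solve Keq expr → x = -0.04395; check Q = 3.679
Then change container volume by factor 2 (V_new/V_old).
Step 2:
                  M         D         C
  I         0.03051    0.2116    0.5391
  C        -0.02606   0.05212   0.07818
  E        0.004446    0.2637    0.6173
  solve Keq expr → x = 0.02606; check Q = 3.679

Direction: forward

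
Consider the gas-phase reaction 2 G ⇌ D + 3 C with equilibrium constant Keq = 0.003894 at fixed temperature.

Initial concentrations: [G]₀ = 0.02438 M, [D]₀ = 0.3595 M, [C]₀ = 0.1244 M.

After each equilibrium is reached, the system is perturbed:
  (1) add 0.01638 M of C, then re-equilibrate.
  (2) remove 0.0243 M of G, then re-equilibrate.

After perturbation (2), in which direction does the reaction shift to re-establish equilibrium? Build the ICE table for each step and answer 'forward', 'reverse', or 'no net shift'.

Q₀ = 1.164 vs Keq = 0.003894 ⇒ Q>K, reverse
Step 1:
                  G         D         C
  init      0.02438    0.3595    0.1244
  Δ         0.05496  -0.02748  -0.08245
  eq        0.07934     0.332   0.04195
  solve Keq expr → x = -0.02748; check Q = 0.003894
Then add 0.01638 M of C.
Step 2:
                  G         D         C
  init      0.07934     0.332   0.05833
  Δ        0.008764 -0.004382  -0.01315
  eq        0.08811    0.3276   0.04519
  solve Keq expr → x = -0.004382; check Q = 0.003894
Then remove 0.0243 M of G.
Step 3:
                  G         D         C
  init      0.06381    0.3276   0.04519
  Δ        0.004613 -0.002307  -0.00692
  eq        0.06842    0.3253   0.03827
  solve Keq expr → x = -0.002307; check Q = 0.003894

Direction: reverse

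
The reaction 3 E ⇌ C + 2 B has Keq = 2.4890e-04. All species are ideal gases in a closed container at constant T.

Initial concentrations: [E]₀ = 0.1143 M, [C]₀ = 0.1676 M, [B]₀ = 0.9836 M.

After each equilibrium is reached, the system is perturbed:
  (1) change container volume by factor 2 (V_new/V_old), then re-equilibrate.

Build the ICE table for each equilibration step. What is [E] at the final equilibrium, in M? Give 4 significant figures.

Q₀ = 108.6 vs Keq = 2.4890e-04 ⇒ Q>K, reverse
Step 1:
                  E         C         B
  init       0.1143    0.1676    0.9836
  Δ          0.5024   -0.1675   -0.3349
  eq         0.6167 1.3873e-04    0.6487
  solve Keq expr → x = -0.1675; check Q = 2.4890e-04
Then change container volume by factor 2 (V_new/V_old).
Step 2:
                  E         C         B
  init       0.3083 6.9363e-05    0.3243
  Δ               0         0         0
  eq         0.3083 6.9363e-05    0.3243
  solve Keq expr → x = 0; check Q = 2.4890e-04

[E]_eq = 0.3083 M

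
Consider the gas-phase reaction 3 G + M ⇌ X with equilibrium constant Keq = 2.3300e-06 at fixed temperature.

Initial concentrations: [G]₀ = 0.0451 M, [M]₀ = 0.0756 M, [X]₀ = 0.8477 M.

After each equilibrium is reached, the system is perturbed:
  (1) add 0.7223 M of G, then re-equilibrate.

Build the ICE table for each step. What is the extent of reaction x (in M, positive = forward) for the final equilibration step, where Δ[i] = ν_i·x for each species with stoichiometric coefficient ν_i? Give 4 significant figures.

Q₀ = 1.2223e+05 vs Keq = 2.3300e-06 ⇒ Q>K, reverse
Step 1:
                    G           M           X
  I            0.0451      0.0756      0.8477
  C             2.543      0.8477     -0.8477
  E             2.588      0.9233  3.7292e-05
  solve Keq expr → x = -0.8477; check Q = 2.3300e-06
Then add 0.7223 M of G.
Step 2:
                    G           M           X
  I              3.31      0.9233  3.7292e-05
  C       -1.2221e-04 -4.0736e-05  4.0736e-05
  E              3.31      0.9232  7.8028e-05
  solve Keq expr → x = 4.0736e-05; check Q = 2.3300e-06

x = 4.0736e-05 M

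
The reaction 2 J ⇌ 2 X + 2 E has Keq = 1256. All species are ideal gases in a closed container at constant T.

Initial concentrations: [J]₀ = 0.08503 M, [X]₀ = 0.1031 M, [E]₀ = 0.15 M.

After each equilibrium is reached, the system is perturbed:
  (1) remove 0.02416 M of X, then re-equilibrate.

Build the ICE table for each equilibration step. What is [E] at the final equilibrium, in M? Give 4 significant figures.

[E]_eq = 0.234 M

Q₀ = 0.03308 vs Keq = 1256 ⇒ Q<K, forward
Step 1:
                    J           X           E
  I           0.08503      0.1031        0.15
  C           -0.0838      0.0838      0.0838
  E          0.001233      0.1869      0.2338
  solve Keq expr → x = 0.0419; check Q = 1256
Then remove 0.02416 M of X.
Step 2:
                    J           X           E
  I          0.001233      0.1627      0.2338
  C       -1.5762e-04  1.5762e-04  1.5762e-04
  E          0.001075      0.1629       0.234
  solve Keq expr → x = 7.8809e-05; check Q = 1256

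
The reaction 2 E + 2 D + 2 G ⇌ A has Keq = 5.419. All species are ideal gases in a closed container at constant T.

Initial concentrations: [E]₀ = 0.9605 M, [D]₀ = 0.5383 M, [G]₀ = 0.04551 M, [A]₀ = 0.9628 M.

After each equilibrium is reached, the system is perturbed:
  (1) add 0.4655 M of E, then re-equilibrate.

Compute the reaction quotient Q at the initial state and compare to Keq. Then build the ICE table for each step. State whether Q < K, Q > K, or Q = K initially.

Q₀ = 1739; Q > K (proceeds reverse)

Q₀ = 1739 vs Keq = 5.419 ⇒ Q>K, reverse
Step 1:
                  E         D         G         A
  Initial    0.9605    0.5383   0.04551    0.9628
  Change     0.3115    0.3115    0.3115   -0.1558
  Equil       1.272    0.8498     0.357     0.807
  solve Keq expr → x = -0.1558; check Q = 5.419
Then add 0.4655 M of E.
Step 2:
                  E         D         G         A
  Initial     1.738    0.8498     0.357     0.807
  Change   -0.06023  -0.06023  -0.06023   0.03011
  Equil       1.677    0.7896    0.2968    0.8372
  solve Keq expr → x = 0.03011; check Q = 5.419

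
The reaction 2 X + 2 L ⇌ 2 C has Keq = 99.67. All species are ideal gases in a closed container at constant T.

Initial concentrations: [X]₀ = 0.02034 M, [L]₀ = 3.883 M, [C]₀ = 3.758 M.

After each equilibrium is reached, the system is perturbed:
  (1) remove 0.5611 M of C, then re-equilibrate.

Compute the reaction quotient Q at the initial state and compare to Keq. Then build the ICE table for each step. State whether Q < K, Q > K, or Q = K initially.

Q₀ = 2264; Q > K (proceeds reverse)

Q₀ = 2264 vs Keq = 99.67 ⇒ Q>K, reverse
Step 1:
                  X         L         C
  I         0.02034     3.883     3.758
  C         0.07297   0.07297  -0.07297
  E         0.09331     3.956     3.685
  solve Keq expr → x = -0.03648; check Q = 99.67
Then remove 0.5611 M of C.
Step 2:
                  X         L         C
  I         0.09331     3.956     3.124
  C        -0.01359  -0.01359   0.01359
  E         0.07972     3.942     3.138
  solve Keq expr → x = 0.006795; check Q = 99.67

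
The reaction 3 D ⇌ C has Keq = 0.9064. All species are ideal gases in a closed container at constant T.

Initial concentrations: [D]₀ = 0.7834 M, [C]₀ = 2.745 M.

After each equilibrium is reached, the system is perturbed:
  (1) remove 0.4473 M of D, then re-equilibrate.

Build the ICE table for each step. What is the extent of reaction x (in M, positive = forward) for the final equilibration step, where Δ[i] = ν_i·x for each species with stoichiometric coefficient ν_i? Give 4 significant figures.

Q₀ = 5.709 vs Keq = 0.9064 ⇒ Q>K, reverse
Step 1:
                    D           C
  Initial      0.7834       2.745
  Change       0.6258     -0.2086
  Equil         1.409       2.536
  solve Keq expr → x = -0.2086; check Q = 0.9064
Then remove 0.4473 M of D.
Step 2:
                    D           C
  Initial      0.9619       2.536
  Change       0.4208     -0.1403
  Equil         1.383       2.396
  solve Keq expr → x = -0.1403; check Q = 0.9064

x = -0.1403 M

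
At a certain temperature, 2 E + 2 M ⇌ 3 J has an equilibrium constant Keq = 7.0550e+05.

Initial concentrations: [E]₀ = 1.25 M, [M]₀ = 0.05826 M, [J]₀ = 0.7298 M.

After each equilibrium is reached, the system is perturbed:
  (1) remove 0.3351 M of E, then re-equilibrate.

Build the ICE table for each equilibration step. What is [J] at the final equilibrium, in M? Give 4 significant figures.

Q₀ = 73.29 vs Keq = 7.0550e+05 ⇒ Q<K, forward
Step 1:
                   E          M          J
  Initial       1.25    0.05826     0.7298
  Change    -0.05752   -0.05752    0.08629
  Equil        1.192 7.3605e-04     0.8161
  solve Keq expr → x = 0.02876; check Q = 7.0550e+05
Then remove 0.3351 M of E.
Step 2:
                   E          M          J
  Initial     0.8574 7.3605e-04     0.8161
  Change  2.8653e-04 2.8653e-04 -4.2979e-04
  Equil       0.8577   0.001023     0.8157
  solve Keq expr → x = -1.4326e-04; check Q = 7.0550e+05

[J]_eq = 0.8157 M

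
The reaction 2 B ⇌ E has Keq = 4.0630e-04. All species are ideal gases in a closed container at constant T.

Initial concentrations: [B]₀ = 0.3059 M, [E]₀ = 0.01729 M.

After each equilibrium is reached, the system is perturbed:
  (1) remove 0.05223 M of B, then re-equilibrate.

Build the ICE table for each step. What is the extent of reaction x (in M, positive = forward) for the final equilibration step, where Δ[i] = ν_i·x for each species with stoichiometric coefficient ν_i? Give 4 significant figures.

x = -1.3332e-05 M

Q₀ = 0.1848 vs Keq = 4.0630e-04 ⇒ Q>K, reverse
Step 1:
                    B           E
  I            0.3059     0.01729
  C           0.03449    -0.01724
  E            0.3404  4.7075e-05
  solve Keq expr → x = -0.01724; check Q = 4.0630e-04
Then remove 0.05223 M of B.
Step 2:
                    B           E
  I            0.2882  4.7075e-05
  C        2.6664e-05 -1.3332e-05
  E            0.2882  3.3743e-05
  solve Keq expr → x = -1.3332e-05; check Q = 4.0630e-04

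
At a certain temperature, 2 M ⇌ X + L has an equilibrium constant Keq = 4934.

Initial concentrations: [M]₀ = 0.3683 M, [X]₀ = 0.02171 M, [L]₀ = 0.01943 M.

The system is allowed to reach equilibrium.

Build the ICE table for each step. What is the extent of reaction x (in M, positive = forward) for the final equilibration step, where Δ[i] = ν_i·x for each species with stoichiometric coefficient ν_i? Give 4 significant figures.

x = 0.1827 M

Q₀ = 0.00311 vs Keq = 4934 ⇒ Q<K, forward
Step 1:
                    M           X           L
  I            0.3683     0.02171     0.01943
  C           -0.3654      0.1827      0.1827
  E          0.002894      0.2044      0.2021
  solve Keq expr → x = 0.1827; check Q = 4934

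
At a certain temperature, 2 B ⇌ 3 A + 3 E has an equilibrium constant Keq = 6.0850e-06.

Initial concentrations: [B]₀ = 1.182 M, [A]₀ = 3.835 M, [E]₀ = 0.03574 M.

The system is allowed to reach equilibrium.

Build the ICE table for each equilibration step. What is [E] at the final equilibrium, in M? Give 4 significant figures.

[E]_eq = 0.005425 M

Q₀ = 0.001843 vs Keq = 6.0850e-06 ⇒ Q>K, reverse
Step 1:
                  B         A         E
  I           1.182     3.835   0.03574
  C         0.02021  -0.03031  -0.03031
  E           1.202     3.805  0.005425
  solve Keq expr → x = -0.0101; check Q = 6.0850e-06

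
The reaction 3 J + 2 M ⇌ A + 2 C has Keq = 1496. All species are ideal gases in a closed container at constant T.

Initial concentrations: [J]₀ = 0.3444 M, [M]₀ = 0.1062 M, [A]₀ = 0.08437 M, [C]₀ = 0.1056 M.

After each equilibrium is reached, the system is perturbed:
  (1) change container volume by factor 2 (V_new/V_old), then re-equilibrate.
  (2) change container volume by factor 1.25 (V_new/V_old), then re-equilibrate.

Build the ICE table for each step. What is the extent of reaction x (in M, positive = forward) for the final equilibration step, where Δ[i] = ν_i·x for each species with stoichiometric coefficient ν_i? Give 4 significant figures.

x = -9.2206e-04 M

Q₀ = 2.042 vs Keq = 1496 ⇒ Q<K, forward
Step 1:
                  J         M         A         C
  I          0.3444    0.1062   0.08437    0.1056
  C         -0.1319  -0.08791   0.04395   0.08791
  E          0.2125   0.01829    0.1283    0.1935
  solve Keq expr → x = 0.04395; check Q = 1496
Then change container volume by factor 2 (V_new/V_old).
Step 2:
                  J         M         A         C
  I          0.1063  0.009146   0.06416   0.09675
  C        0.008686   0.00579 -0.002895  -0.00579
  E           0.115   0.01494   0.06127   0.09096
  solve Keq expr → x = -0.002895; check Q = 1496
Then change container volume by factor 1.25 (V_new/V_old).
Step 3:
                  J         M         A         C
  I         0.09196   0.01195   0.04901   0.07277
  C        0.002766  0.001844 -9.2206e-04 -0.001844
  E         0.09473   0.01379   0.04809   0.07093
  solve Keq expr → x = -9.2206e-04; check Q = 1496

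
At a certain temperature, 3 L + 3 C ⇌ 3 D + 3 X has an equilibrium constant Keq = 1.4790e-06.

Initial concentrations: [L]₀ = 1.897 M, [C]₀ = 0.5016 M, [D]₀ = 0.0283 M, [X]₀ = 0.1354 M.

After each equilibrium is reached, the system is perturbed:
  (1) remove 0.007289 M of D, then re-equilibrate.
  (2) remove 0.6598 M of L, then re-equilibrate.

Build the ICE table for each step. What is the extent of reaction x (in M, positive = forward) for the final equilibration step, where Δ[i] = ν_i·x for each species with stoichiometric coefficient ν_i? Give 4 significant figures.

x = -0.004995 M

Q₀ = 6.5304e-08 vs Keq = 1.4790e-06 ⇒ Q<K, forward
Step 1:
                   L          C          D          X
  Initial      1.897     0.5016     0.0283     0.1354
  Change    -0.03154   -0.03154    0.03154    0.03154
  Equil        1.865     0.4701    0.05984     0.1669
  solve Keq expr → x = 0.01051; check Q = 1.4790e-06
Then remove 0.007289 M of D.
Step 2:
                   L          C          D          X
  Initial      1.865     0.4701    0.05255     0.1669
  Change    -0.00485   -0.00485    0.00485    0.00485
  Equil        1.861     0.4652     0.0574     0.1718
  solve Keq expr → x = 0.001617; check Q = 1.4790e-06
Then remove 0.6598 M of L.
Step 3:
                   L          C          D          X
  Initial      1.201     0.4652     0.0574     0.1718
  Change     0.01499    0.01499   -0.01499   -0.01499
  Equil        1.216     0.4802    0.04242     0.1568
  solve Keq expr → x = -0.004995; check Q = 1.4790e-06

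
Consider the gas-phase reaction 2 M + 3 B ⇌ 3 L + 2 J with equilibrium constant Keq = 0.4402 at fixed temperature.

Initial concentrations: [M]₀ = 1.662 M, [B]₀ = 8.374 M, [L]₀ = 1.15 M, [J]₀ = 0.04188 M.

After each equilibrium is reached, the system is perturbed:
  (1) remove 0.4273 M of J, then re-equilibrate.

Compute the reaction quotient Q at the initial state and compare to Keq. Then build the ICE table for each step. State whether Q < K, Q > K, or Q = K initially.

Q₀ = 1.6445e-06; Q < K (proceeds forward)

Q₀ = 1.6445e-06 vs Keq = 0.4402 ⇒ Q<K, forward
Step 1:
                    M           B           L           J
  init          1.662       8.374        1.15     0.04188
  Δ            -1.151      -1.726       1.726       1.151
  eq           0.5114       6.648       2.876       1.192
  solve Keq expr → x = 0.5753; check Q = 0.4402
Then remove 0.4273 M of J.
Step 2:
                    M           B           L           J
  init         0.5114       6.648       2.876      0.7652
  Δ          -0.09845     -0.1477      0.1477     0.09845
  eq           0.4129         6.5       3.024      0.8636
  solve Keq expr → x = 0.04923; check Q = 0.4402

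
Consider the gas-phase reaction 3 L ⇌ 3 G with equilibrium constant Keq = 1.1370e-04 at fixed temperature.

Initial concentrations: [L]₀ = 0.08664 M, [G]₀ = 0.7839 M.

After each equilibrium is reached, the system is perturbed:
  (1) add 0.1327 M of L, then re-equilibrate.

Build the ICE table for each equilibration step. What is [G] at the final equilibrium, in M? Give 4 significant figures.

[G]_eq = 0.04636 M

Q₀ = 740.7 vs Keq = 1.1370e-04 ⇒ Q>K, reverse
Step 1:
                   L          G
  init       0.08664     0.7839
  Δ           0.7437    -0.7437
  eq          0.8303    0.04023
  solve Keq expr → x = -0.2479; check Q = 1.1370e-04
Then add 0.1327 M of L.
Step 2:
                   L          G
  init         0.963    0.04023
  Δ        -0.006132   0.006132
  eq          0.9569    0.04636
  solve Keq expr → x = 0.002044; check Q = 1.1370e-04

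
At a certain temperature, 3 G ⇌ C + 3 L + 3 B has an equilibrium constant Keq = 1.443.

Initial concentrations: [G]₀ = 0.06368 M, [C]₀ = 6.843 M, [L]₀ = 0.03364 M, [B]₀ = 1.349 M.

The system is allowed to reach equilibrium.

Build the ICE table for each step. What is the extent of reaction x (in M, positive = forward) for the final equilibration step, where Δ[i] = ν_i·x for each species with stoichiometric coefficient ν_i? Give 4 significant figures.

x = -0.001262 M

Q₀ = 2.477 vs Keq = 1.443 ⇒ Q>K, reverse
Step 1:
                    G           C           L           B
  init        0.06368       6.843     0.03364       1.349
  Δ          0.003786   -0.001262   -0.003786   -0.003786
  eq          0.06747       6.842     0.02985       1.345
  solve Keq expr → x = -0.001262; check Q = 1.443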